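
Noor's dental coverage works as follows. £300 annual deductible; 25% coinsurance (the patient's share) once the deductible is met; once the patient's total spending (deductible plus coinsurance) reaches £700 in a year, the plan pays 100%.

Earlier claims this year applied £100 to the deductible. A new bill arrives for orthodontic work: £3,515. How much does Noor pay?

£100 of the £300 deductible is already met, leaving £200.
After the £200 deductible portion, £3,515 − £200 = £3,315 is subject to coinsurance.
Patient's 25% share of £3,315 is £828.75.
Patient responsibility before any cap: £200 + £828.75 = £1,028.75.
Year-to-date out-of-pocket would reach £100 + £1,028.75 = £1,128.75, above the £700 maximum, so the patient pays only £700 − £100 = £600.

£600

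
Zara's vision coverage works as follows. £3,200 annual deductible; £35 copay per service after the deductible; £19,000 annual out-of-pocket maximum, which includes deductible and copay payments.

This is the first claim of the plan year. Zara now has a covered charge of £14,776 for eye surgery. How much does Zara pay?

£3,235

The full £3,200 deductible is still open; £3,200 of this bill applies to it.
The remaining £11,576 (= £14,776 − £3,200) moves to the copay.
Copay on this service: £35.
So the member owes £3,200 + £35 = £3,235 before any cap.
Cumulative spending £0 + £3,235 = £3,235 stays under the £19,000 maximum.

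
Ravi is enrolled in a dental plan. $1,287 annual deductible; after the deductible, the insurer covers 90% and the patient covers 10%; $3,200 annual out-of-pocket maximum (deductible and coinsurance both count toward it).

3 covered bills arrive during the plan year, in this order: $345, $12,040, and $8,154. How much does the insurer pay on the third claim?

#1 ($345): fully absorbed by the deductible. Patient pays $345; OOP now $345. Insurer: $345 − $345 = $0.
#2 ($12,040): $942 to deductible, leaving $11,098; coinsurance $11,098 × 10% = $1,109.80. Patient owes $2,051.80 (running OOP $2,396.80). Plan pays $12,040 − $2,051.80 = $9,988.20.
#3 ($8,154): deductible met; 10% of $8,154 = $815.40. OOP would hit $3,212.20 > $3,200, so the cap limits the patient to $3,200 − $2,396.80 = $803.20. Insurer: $8,154 − $803.20 = $7,350.80.

$7,350.80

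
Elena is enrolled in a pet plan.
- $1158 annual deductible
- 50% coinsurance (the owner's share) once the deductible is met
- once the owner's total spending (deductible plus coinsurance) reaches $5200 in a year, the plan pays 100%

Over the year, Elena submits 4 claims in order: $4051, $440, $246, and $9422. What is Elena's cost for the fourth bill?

Bill 1, $4051: $1158 finishes the deductible; $2893 goes to coinsurance; 50% of $2893 = $1446.50. Cost to owner: $2604.50. OOP to date $2604.50.
Bill 2, $440: deductible met; 50% of $440 = $220. Owner pays $220; OOP now $2824.50.
Bill 3, $246: deductible already satisfied, so owner's share is 50% × $246 = $123. Owner pays $123; OOP now $2947.50.
Bill 4, $9422: 50% coinsurance on $9422 = $4711. That would push OOP to $7658.50, over the $5200 cap, so owner pays $5200 − $2947.50 = $2252.50.

$2252.50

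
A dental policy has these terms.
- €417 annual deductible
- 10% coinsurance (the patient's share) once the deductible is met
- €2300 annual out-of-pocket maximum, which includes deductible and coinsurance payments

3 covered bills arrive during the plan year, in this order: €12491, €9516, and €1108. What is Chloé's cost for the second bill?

€675.60

Bill 1, €12491: €417 finishes the deductible; €12074 goes to coinsurance; coinsurance €12074 × 10% = €1207.40. Cost to patient: €1624.40. OOP to date €1624.40.
Bill 2, €9516: deductible met; 10% of €9516 = €951.60. OOP would hit €2576 > €2300, so the cap limits the patient to €2300 − €1624.40 = €675.60.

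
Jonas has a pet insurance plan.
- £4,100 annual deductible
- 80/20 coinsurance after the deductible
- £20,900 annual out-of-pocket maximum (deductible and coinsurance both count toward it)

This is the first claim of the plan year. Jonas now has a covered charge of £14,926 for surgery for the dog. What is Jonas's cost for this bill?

£6,265.20

Deductible not yet touched, so the first £4,100 of the bill goes to the deductible.
The remaining £10,826 (= £14,926 − £4,100) moves to coinsurance.
20% of £10,826 = £2,165.20 falls to the owner.
Owner responsibility before any cap: £4,100 + £2,165.20 = £6,265.20.
Cumulative spending £0 + £6,265.20 = £6,265.20 stays under the £20,900 maximum.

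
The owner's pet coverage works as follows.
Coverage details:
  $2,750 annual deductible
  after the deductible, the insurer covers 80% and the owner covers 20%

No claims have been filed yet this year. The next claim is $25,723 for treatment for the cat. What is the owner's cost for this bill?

$7,344.60

Deductible not yet touched, so the first $2,750 of the bill goes to the deductible.
After the $2,750 deductible portion, $25,723 − $2,750 = $22,973 is subject to coinsurance.
20% of $22,973 = $4,594.60 falls to the owner.
Owner responsibility: $2,750 + $4,594.60 = $7,344.60.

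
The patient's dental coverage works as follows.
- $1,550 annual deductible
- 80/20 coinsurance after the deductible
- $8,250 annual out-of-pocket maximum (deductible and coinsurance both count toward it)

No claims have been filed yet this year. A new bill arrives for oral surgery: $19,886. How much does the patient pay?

The full $1,550 deductible is still open; $1,550 of this bill applies to it.
The remaining $18,336 (= $19,886 − $1,550) moves to coinsurance.
Coinsurance: $18,336 × 20% = $3,667.20.
So the patient owes $1,550 + $3,667.20 = $5,217.20 before any cap.
Cumulative spending $0 + $5,217.20 = $5,217.20 stays under the $8,250 maximum.

$5,217.20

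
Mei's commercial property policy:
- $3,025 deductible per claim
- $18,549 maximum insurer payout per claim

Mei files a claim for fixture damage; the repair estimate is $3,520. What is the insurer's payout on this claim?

Subtract the deductible: $3,520 − $3,025 = $495.
That's under the $18,549 cap, so the insurer reimburses the full $495.

$495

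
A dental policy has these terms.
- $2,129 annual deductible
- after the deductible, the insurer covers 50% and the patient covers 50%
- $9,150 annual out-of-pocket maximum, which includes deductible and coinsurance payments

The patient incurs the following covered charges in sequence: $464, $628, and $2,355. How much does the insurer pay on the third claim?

Bill 1, $464: fully absorbed by the deductible. Patient owes $464 (running OOP $464). Insurer: $464 − $464 = $0.
Bill 2, $628: all of it applies to the deductible. Patient pays $628; OOP now $1,092. Insurer: $628 − $628 = $0.
Bill 3, $2,355: $1,037 finishes the deductible; $1,318 goes to coinsurance; coinsurance $1,318 × 50% = $659. Cost to patient: $1,696. OOP to date $2,788. Plan pays $2,355 − $1,696 = $659.

$659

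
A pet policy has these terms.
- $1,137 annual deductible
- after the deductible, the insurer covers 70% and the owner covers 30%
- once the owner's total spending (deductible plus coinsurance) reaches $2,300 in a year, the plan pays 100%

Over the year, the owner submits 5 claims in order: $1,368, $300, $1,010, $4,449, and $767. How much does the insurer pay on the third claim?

Bill 1, $1,368: $1,137 finishes the deductible; $231 goes to coinsurance; owner's 30% is $69.30. Owner pays $1,206.30; OOP now $1,206.30. Insurer: $1,368 − $1,206.30 = $161.70.
Bill 2, $300: deductible met; 30% of $300 = $90. Owner owes $90 (running OOP $1,296.30). Insurer: $300 − $90 = $210.
Bill 3, $1,010: deductible already satisfied, so owner's share is 30% × $1,010 = $303. Owner pays $303; OOP now $1,599.30. Insurer: $1,010 − $303 = $707.

$707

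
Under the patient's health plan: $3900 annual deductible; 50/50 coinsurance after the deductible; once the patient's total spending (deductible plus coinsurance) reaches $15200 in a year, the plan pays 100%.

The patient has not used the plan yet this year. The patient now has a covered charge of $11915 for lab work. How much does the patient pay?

Deductible not yet touched, so the first $3900 of the bill goes to the deductible.
After the $3900 deductible portion, $11915 − $3900 = $8015 is subject to coinsurance.
50% of $8015 = $4007.50 falls to the patient.
Patient responsibility before any cap: $3900 + $4007.50 = $7907.50.
Year-to-date out-of-pocket becomes $0 + $7907.50 = $7907.50, still under the $15200 maximum, so no cap applies.

$7907.50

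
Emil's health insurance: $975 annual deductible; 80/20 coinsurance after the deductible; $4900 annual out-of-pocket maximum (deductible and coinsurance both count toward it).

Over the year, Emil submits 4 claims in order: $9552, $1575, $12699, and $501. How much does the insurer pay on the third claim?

Claim 1 ($9552): deductible takes $975, $8577 remains; patient's 20% is $1715.40. Patient pays $2690.40; OOP now $2690.40. Plan pays $9552 − $2690.40 = $6861.60.
Claim 2 ($1575): deductible already satisfied, so patient's share is 20% × $1575 = $315. Cost to patient: $315. OOP to date $3005.40. Insurer: $1575 − $315 = $1260.
Claim 3 ($12699): deductible met; 20% of $12699 = $2539.80. OOP would hit $5545.20 > $4900, so the cap limits the patient to $4900 − $3005.40 = $1894.60. Plan pays $12699 − $1894.60 = $10804.40.

$10804.40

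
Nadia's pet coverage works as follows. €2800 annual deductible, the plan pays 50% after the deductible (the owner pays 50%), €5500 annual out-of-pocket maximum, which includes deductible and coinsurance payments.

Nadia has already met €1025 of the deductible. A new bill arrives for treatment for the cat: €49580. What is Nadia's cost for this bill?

Remaining deductible: €2800 − €1025 = €1775.
The remaining €47805 (= €49580 − €1775) moves to coinsurance.
50% of €47805 = €23902.50 falls to the owner.
That puts the owner's cost at €1775 + €23902.50 = €25677.50 before any cap.
Year-to-date out-of-pocket would reach €1025 + €25677.50 = €26702.50, above the €5500 maximum, so the owner pays only €5500 − €1025 = €4475.

€4475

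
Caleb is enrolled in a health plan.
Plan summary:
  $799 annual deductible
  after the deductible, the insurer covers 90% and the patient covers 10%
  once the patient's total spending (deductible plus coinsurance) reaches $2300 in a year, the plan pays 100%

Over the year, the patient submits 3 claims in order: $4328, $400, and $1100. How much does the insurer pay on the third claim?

Claim 1 — $4328: $799 finishes the deductible; $3529 goes to coinsurance; 10% of $3529 = $352.90. Patient owes $1151.90 (running OOP $1151.90). Insurer: $4328 − $1151.90 = $3176.10.
Claim 2 — $400: 10% coinsurance on $400 = $40. Patient owes $40 (running OOP $1191.90). Insurer: $400 − $40 = $360.
Claim 3 — $1100: deductible met; 10% of $1100 = $110. Patient owes $110 (running OOP $1301.90). Plan pays $1100 − $110 = $990.

$990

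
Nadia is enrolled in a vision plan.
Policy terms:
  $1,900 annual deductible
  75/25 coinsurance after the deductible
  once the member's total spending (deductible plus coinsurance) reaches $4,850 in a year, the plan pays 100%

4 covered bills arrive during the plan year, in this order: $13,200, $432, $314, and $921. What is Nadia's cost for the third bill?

$17

#1 ($13,200): deductible takes $1,900, $11,300 remains; member's 25% is $2,825. Cost to member: $4,725. OOP to date $4,725.
#2 ($432): 25% coinsurance on $432 = $108. Member owes $108 (running OOP $4,833).
#3 ($314): 25% coinsurance on $314 = $78.50. Adding that to $4,833 gives $4,911.50, past the $4,850 cap; member pays only $4,850 − $4,833 = $17.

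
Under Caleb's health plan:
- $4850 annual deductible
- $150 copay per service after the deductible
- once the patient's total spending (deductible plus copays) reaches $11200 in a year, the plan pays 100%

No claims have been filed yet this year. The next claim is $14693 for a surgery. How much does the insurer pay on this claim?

$9693

Deductible not yet touched, so the first $4850 of the bill goes to the deductible.
The remaining $9843 (= $14693 − $4850) moves to the copay.
Copay on this service: $150.
That puts the patient's cost at $4850 + $150 = $5000 before any cap.
Total out-of-pocket so far would be $0 + $5000 = $5000, below the $11200 cap — no reduction.
The insurer covers the remainder: $14693 − $5000 = $9693.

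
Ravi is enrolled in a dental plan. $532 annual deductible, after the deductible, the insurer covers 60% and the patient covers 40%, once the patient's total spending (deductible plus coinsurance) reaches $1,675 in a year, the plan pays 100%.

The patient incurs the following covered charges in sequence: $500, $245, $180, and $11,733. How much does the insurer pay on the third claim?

#1 ($500): fully absorbed by the deductible. Patient pays $500; OOP now $500. Plan pays $500 − $500 = $0.
#2 ($245): $32 finishes the deductible; $213 goes to coinsurance; 40% of $213 = $85.20. Patient pays $117.20; OOP now $617.20. Insurer: $245 − $117.20 = $127.80.
#3 ($180): deductible already satisfied, so patient's share is 40% × $180 = $72. Cost to patient: $72. OOP to date $689.20. Plan pays $180 − $72 = $108.

$108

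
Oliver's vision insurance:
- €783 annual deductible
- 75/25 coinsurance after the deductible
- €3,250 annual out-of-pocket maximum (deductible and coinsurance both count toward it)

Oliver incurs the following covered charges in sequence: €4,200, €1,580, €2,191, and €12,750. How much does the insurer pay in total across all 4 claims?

Claim 1 (€4,200): deductible takes €783, €3,417 remains; coinsurance €3,417 × 25% = €854.25. Cost to member: €1,637.25. OOP to date €1,637.25. Plan pays €4,200 − €1,637.25 = €2,562.75.
Claim 2 (€1,580): deductible already satisfied, so member's share is 25% × €1,580 = €395. Member owes €395 (running OOP €2,032.25). Insurer: €1,580 − €395 = €1,185.
Claim 3 (€2,191): deductible already satisfied, so member's share is 25% × €2,191 = €547.75. Cost to member: €547.75. OOP to date €2,580. Plan pays €2,191 − €547.75 = €1,643.25.
Claim 4 (€12,750): deductible already satisfied, so member's share is 25% × €12,750 = €3,187.50. Adding that to €2,580 gives €5,767.50, past the €3,250 cap; member pays only €3,250 − €2,580 = €670. Plan pays €12,750 − €670 = €12,080.
Insurer total = bills − member's total = €20,721 − €3,250 = €17,471.

€17,471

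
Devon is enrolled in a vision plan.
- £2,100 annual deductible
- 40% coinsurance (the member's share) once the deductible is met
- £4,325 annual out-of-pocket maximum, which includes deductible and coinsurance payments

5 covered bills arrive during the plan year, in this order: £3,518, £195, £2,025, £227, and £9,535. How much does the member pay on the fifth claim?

£679

Claim 1 — £3,518: £2,100 to deductible, leaving £1,418; member's 40% is £567.20. Cost to member: £2,667.20. OOP to date £2,667.20.
Claim 2 — £195: deductible met; 40% of £195 = £78. Cost to member: £78. OOP to date £2,745.20.
Claim 3 — £2,025: deductible met; 40% of £2,025 = £810. Member owes £810 (running OOP £3,555.20).
Claim 4 — £227: deductible met; 40% of £227 = £90.80. Cost to member: £90.80. OOP to date £3,646.
Claim 5 — £9,535: 40% coinsurance on £9,535 = £3,814. OOP would hit £7,460 > £4,325, so the cap limits the member to £4,325 − £3,646 = £679.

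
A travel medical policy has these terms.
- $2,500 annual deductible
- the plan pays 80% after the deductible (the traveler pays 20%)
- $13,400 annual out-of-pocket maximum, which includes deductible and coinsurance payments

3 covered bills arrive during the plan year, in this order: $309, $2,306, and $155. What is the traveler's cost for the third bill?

$31

Claim 1 ($309): entire amount goes to the deductible. Traveler pays $309; OOP now $309.
Claim 2 ($2,306): deductible takes $2,191, $115 remains; traveler's 20% is $23. Traveler owes $2,214 (running OOP $2,523).
Claim 3 ($155): deductible met; 20% of $155 = $31. Traveler pays $31; OOP now $2,554.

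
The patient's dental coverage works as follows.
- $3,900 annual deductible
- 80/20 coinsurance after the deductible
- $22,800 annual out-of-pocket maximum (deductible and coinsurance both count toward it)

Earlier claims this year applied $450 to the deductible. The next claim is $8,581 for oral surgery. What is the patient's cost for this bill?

$4,476.20

Deductible still to meet: $3,900 − $450 = $3,450.
After the $3,450 deductible portion, $8,581 − $3,450 = $5,131 is subject to coinsurance.
Coinsurance: $5,131 × 20% = $1,026.20.
So the patient owes $3,450 + $1,026.20 = $4,476.20 before any cap.
Cumulative spending $450 + $4,476.20 = $4,926.20 stays under the $22,800 maximum.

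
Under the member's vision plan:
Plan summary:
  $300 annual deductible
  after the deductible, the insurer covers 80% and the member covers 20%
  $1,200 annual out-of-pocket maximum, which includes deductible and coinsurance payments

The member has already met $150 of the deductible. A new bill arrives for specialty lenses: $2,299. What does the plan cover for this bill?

$1,719.20

$150 of the $300 deductible is already met, leaving $150.
That leaves $2,299 − $150 = $2,149 for coinsurance.
Coinsurance: $2,149 × 20% = $429.80.
That puts the member's cost at $150 + $429.80 = $579.80 before any cap.
Year-to-date out-of-pocket becomes $150 + $579.80 = $729.80, still under the $1,200 maximum, so no cap applies.
The plan picks up $2,299 − $579.80 = $1,719.20.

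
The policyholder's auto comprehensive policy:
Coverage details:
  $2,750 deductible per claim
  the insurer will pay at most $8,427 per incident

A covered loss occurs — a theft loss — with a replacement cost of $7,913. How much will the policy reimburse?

$5,163

Less the $2,750 deductible: $7,913 − $2,750 = $5,163.
That's under the $8,427 cap, so the insurer reimburses the full $5,163.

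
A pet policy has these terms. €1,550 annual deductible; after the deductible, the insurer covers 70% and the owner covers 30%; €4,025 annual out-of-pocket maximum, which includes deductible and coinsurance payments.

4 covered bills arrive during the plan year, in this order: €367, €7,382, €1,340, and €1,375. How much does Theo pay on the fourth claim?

€213.30

Claim 1 — €367: entire amount goes to the deductible. Owner owes €367 (running OOP €367).
Claim 2 — €7,382: deductible takes €1,183, €6,199 remains; 30% of €6,199 = €1,859.70. Cost to owner: €3,042.70. OOP to date €3,409.70.
Claim 3 — €1,340: deductible met; 30% of €1,340 = €402. Owner pays €402; OOP now €3,811.70.
Claim 4 — €1,375: 30% coinsurance on €1,375 = €412.50. That would push OOP to €4,224.20, over the €4,025 cap, so owner pays €4,025 − €3,811.70 = €213.30.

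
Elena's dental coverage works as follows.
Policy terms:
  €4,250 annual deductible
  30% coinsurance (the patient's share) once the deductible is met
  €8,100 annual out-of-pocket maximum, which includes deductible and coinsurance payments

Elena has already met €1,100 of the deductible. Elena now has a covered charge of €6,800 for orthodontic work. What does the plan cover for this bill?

Deductible still to meet: €4,250 − €1,100 = €3,150.
The remaining €3,650 (= €6,800 − €3,150) moves to coinsurance.
30% of €3,650 = €1,095 falls to the patient.
So the patient owes €3,150 + €1,095 = €4,245 before any cap.
Year-to-date out-of-pocket becomes €1,100 + €4,245 = €5,345, still under the €8,100 maximum, so no cap applies.
The plan picks up €6,800 − €4,245 = €2,555.

€2,555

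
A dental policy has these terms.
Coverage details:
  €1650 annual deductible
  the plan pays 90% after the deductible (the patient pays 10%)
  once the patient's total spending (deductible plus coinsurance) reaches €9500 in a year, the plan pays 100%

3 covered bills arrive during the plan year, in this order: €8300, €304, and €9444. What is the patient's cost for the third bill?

#1 (€8300): €1650 finishes the deductible; €6650 goes to coinsurance; 10% of €6650 = €665. Cost to patient: €2315. OOP to date €2315.
#2 (€304): 10% coinsurance on €304 = €30.40. Patient pays €30.40; OOP now €2345.40.
#3 (€9444): deductible met; 10% of €9444 = €944.40. Cost to patient: €944.40. OOP to date €3289.80.

€944.40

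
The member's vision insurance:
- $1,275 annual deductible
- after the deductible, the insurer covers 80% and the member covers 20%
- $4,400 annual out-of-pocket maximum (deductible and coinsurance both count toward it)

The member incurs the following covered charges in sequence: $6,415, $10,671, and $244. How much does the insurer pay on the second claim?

Claim 1 — $6,415: $1,275 to deductible, leaving $5,140; member's 20% is $1,028. Member pays $2,303; OOP now $2,303. Plan pays $6,415 − $2,303 = $4,112.
Claim 2 — $10,671: deductible met; 20% of $10,671 = $2,134.20. OOP would hit $4,437.20 > $4,400, so the cap limits the member to $4,400 − $2,303 = $2,097. Insurer: $10,671 − $2,097 = $8,574.

$8,574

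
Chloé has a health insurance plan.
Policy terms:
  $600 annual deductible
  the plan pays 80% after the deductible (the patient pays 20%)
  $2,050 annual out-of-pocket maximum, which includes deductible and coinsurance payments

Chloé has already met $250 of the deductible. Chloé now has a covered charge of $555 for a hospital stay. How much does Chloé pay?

$391

Remaining deductible: $600 − $250 = $350.
After the $350 deductible portion, $555 − $350 = $205 is subject to coinsurance.
Patient's 20% share of $205 is $41.
That puts the patient's cost at $350 + $41 = $391 before any cap.
Cumulative spending $250 + $391 = $641 stays under the $2,050 maximum.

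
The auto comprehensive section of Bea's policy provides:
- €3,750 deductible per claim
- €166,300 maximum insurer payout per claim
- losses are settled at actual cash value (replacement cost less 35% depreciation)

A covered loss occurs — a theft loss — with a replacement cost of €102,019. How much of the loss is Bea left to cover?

€39,456.65

Depreciate 35%: the covered value is €102,019 × 0.65 = €66,312.35.
Less the €3,750 deductible: €66,312.35 − €3,750 = €62,562.35.
€62,562.35 is within the €166,300 limit, so the insurer pays €62,562.35.
Out of pocket: €102,019 − €62,562.35 = €39,456.65.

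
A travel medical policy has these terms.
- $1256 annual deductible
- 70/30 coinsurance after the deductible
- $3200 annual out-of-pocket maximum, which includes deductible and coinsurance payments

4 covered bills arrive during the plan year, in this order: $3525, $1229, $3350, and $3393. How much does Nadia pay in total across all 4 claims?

$3200

#1 ($3525): deductible takes $1256, $2269 remains; coinsurance $2269 × 30% = $680.70. Traveler pays $1936.70; OOP now $1936.70.
#2 ($1229): deductible already satisfied, so traveler's share is 30% × $1229 = $368.70. Traveler pays $368.70; OOP now $2305.40.
#3 ($3350): 30% coinsurance on $3350 = $1005. That would push OOP to $3310.40, over the $3200 cap, so traveler pays $3200 − $2305.40 = $894.60.
#4 ($3393): deductible already satisfied, so traveler's share is 30% × $3393 = $1017.90. Adding that to $3200 gives $4217.90, past the $3200 cap; traveler pays only $3200 − $3200 = $0.
Summing the traveler's payments: $1936.70 + $368.70 + $894.60 + $0 = $3200.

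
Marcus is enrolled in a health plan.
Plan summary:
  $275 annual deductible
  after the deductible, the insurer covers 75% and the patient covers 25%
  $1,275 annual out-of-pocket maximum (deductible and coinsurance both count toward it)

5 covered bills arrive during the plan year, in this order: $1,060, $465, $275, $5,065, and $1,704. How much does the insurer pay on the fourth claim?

Bill 1, $1,060: deductible takes $275, $785 remains; 25% of $785 = $196.25. Cost to patient: $471.25. OOP to date $471.25. Insurer: $1,060 − $471.25 = $588.75.
Bill 2, $465: 25% coinsurance on $465 = $116.25. Patient owes $116.25 (running OOP $587.50). Insurer: $465 − $116.25 = $348.75.
Bill 3, $275: deductible already satisfied, so patient's share is 25% × $275 = $68.75. Patient pays $68.75; OOP now $656.25. Plan pays $275 − $68.75 = $206.25.
Bill 4, $5,065: deductible already satisfied, so patient's share is 25% × $5,065 = $1,266.25. That would push OOP to $1,922.50, over the $1,275 cap, so patient pays $1,275 − $656.25 = $618.75. Insurer: $5,065 − $618.75 = $4,446.25.

$4,446.25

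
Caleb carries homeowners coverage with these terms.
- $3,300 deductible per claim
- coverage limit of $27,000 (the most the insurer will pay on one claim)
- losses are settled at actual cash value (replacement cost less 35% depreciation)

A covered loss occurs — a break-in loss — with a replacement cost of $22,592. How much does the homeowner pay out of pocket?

At 35% depreciation, ACV = $22,592 − $7,907.20 = $14,684.80.
Subtract the deductible: $14,684.80 − $3,300 = $11,384.80.
$11,384.80 is within the $27,000 limit, so the insurer pays $11,384.80.
The homeowner bears the rest of the original loss: $22,592 − $11,384.80 = $11,207.20.

$11,207.20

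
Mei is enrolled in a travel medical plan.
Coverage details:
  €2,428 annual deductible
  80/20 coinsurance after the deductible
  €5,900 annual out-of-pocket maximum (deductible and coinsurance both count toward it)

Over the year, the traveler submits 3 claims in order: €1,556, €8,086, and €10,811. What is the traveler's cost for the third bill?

€2,029.20

Bill 1, €1,556: fully absorbed by the deductible. Cost to traveler: €1,556. OOP to date €1,556.
Bill 2, €8,086: €872 finishes the deductible; €7,214 goes to coinsurance; traveler's 20% is €1,442.80. Traveler owes €2,314.80 (running OOP €3,870.80).
Bill 3, €10,811: 20% coinsurance on €10,811 = €2,162.20. Adding that to €3,870.80 gives €6,033, past the €5,900 cap; traveler pays only €5,900 − €3,870.80 = €2,029.20.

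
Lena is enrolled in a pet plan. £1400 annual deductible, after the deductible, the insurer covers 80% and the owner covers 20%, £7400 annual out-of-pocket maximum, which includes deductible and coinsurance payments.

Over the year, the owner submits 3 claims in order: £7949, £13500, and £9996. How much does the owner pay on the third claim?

Claim 1 — £7949: deductible takes £1400, £6549 remains; owner's 20% is £1309.80. Owner owes £2709.80 (running OOP £2709.80).
Claim 2 — £13500: 20% coinsurance on £13500 = £2700. Cost to owner: £2700. OOP to date £5409.80.
Claim 3 — £9996: deductible met; 20% of £9996 = £1999.20. That would push OOP to £7409, over the £7400 cap, so owner pays £7400 − £5409.80 = £1990.20.

£1990.20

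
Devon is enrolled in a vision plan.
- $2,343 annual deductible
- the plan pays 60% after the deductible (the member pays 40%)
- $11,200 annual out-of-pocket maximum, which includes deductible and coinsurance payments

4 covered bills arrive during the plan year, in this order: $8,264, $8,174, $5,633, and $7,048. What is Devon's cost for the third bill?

$2,253.20

Bill 1, $8,264: $2,343 to deductible, leaving $5,921; coinsurance $5,921 × 40% = $2,368.40. Member pays $4,711.40; OOP now $4,711.40.
Bill 2, $8,174: deductible already satisfied, so member's share is 40% × $8,174 = $3,269.60. Member owes $3,269.60 (running OOP $7,981).
Bill 3, $5,633: deductible already satisfied, so member's share is 40% × $5,633 = $2,253.20. Cost to member: $2,253.20. OOP to date $10,234.20.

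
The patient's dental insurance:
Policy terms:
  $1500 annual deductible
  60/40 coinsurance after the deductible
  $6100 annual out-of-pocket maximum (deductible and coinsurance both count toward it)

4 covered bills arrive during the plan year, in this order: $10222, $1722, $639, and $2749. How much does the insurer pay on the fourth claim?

$2582.20

Claim 1 — $10222: deductible takes $1500, $8722 remains; patient's 40% is $3488.80. Cost to patient: $4988.80. OOP to date $4988.80. Plan pays $10222 − $4988.80 = $5233.20.
Claim 2 — $1722: deductible already satisfied, so patient's share is 40% × $1722 = $688.80. Patient pays $688.80; OOP now $5677.60. Insurer: $1722 − $688.80 = $1033.20.
Claim 3 — $639: deductible already satisfied, so patient's share is 40% × $639 = $255.60. Patient owes $255.60 (running OOP $5933.20). Insurer: $639 − $255.60 = $383.40.
Claim 4 — $2749: 40% coinsurance on $2749 = $1099.60. OOP would hit $7032.80 > $6100, so the cap limits the patient to $6100 − $5933.20 = $166.80. Insurer: $2749 − $166.80 = $2582.20.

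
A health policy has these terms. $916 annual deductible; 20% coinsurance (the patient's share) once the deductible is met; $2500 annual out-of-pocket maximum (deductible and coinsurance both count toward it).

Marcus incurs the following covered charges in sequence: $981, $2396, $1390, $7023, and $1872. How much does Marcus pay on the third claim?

Bill 1, $981: $916 to deductible, leaving $65; 20% of $65 = $13. Patient owes $929 (running OOP $929).
Bill 2, $2396: deductible met; 20% of $2396 = $479.20. Patient owes $479.20 (running OOP $1408.20).
Bill 3, $1390: deductible met; 20% of $1390 = $278. Patient owes $278 (running OOP $1686.20).

$278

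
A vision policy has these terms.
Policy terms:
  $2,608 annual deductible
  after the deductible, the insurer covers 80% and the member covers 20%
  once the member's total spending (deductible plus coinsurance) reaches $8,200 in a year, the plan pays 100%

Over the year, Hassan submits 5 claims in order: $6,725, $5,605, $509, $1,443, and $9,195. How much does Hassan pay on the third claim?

#1 ($6,725): $2,608 finishes the deductible; $4,117 goes to coinsurance; 20% of $4,117 = $823.40. Member pays $3,431.40; OOP now $3,431.40.
#2 ($5,605): deductible already satisfied, so member's share is 20% × $5,605 = $1,121. Cost to member: $1,121. OOP to date $4,552.40.
#3 ($509): 20% coinsurance on $509 = $101.80. Member pays $101.80; OOP now $4,654.20.

$101.80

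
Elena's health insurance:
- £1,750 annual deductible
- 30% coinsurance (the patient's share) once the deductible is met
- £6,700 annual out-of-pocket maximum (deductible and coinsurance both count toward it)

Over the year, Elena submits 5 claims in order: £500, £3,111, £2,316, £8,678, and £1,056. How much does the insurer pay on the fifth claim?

£739.20

Claim 1 — £500: all of it applies to the deductible. Patient pays £500; OOP now £500. Insurer: £500 − £500 = £0.
Claim 2 — £3,111: £1,250 finishes the deductible; £1,861 goes to coinsurance; 30% of £1,861 = £558.30. Patient owes £1,808.30 (running OOP £2,308.30). Plan pays £3,111 − £1,808.30 = £1,302.70.
Claim 3 — £2,316: deductible already satisfied, so patient's share is 30% × £2,316 = £694.80. Patient pays £694.80; OOP now £3,003.10. Plan pays £2,316 − £694.80 = £1,621.20.
Claim 4 — £8,678: deductible met; 30% of £8,678 = £2,603.40. Patient owes £2,603.40 (running OOP £5,606.50). Insurer: £8,678 − £2,603.40 = £6,074.60.
Claim 5 — £1,056: 30% coinsurance on £1,056 = £316.80. Patient pays £316.80; OOP now £5,923.30. Insurer: £1,056 − £316.80 = £739.20.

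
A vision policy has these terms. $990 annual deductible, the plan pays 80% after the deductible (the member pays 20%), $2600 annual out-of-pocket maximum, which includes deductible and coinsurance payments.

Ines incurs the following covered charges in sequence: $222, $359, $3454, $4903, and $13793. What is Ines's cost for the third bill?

$1018

Bill 1, $222: entire amount goes to the deductible. Member owes $222 (running OOP $222).
Bill 2, $359: entire amount goes to the deductible. Member pays $359; OOP now $581.
Bill 3, $3454: $409 to deductible, leaving $3045; member's 20% is $609. Member pays $1018; OOP now $1599.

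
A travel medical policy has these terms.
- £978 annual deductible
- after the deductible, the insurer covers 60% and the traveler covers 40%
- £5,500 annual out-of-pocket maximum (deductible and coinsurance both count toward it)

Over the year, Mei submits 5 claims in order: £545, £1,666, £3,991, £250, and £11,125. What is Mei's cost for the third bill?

Claim 1 — £545: fully absorbed by the deductible. Traveler pays £545; OOP now £545.
Claim 2 — £1,666: £433 to deductible, leaving £1,233; traveler's 40% is £493.20. Traveler pays £926.20; OOP now £1,471.20.
Claim 3 — £3,991: 40% coinsurance on £3,991 = £1,596.40. Cost to traveler: £1,596.40. OOP to date £3,067.60.

£1,596.40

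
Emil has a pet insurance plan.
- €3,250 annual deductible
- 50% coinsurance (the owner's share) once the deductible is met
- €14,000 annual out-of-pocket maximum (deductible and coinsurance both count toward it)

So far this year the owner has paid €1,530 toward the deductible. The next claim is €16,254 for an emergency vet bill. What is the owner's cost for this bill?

€8,987

Remaining deductible: €3,250 − €1,530 = €1,720.
After the €1,720 deductible portion, €16,254 − €1,720 = €14,534 is subject to coinsurance.
Owner's 50% share of €14,534 is €7,267.
That puts the owner's cost at €1,720 + €7,267 = €8,987 before any cap.
Cumulative spending €1,530 + €8,987 = €10,517 stays under the €14,000 maximum.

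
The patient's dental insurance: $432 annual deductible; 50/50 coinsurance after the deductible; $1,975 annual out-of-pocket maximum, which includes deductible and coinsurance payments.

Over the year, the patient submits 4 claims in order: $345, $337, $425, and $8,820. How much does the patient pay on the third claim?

$212.50

#1 ($345): entire amount goes to the deductible. Patient pays $345; OOP now $345.
#2 ($337): deductible takes $87, $250 remains; patient's 50% is $125. Patient owes $212 (running OOP $557).
#3 ($425): deductible already satisfied, so patient's share is 50% × $425 = $212.50. Cost to patient: $212.50. OOP to date $769.50.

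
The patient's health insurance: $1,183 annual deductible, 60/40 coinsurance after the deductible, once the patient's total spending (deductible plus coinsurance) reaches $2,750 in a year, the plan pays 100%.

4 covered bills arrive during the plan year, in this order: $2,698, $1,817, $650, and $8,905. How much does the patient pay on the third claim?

$234.20

Claim 1 ($2,698): deductible takes $1,183, $1,515 remains; 40% of $1,515 = $606. Patient owes $1,789 (running OOP $1,789).
Claim 2 ($1,817): deductible met; 40% of $1,817 = $726.80. Cost to patient: $726.80. OOP to date $2,515.80.
Claim 3 ($650): deductible met; 40% of $650 = $260. OOP would hit $2,775.80 > $2,750, so the cap limits the patient to $2,750 − $2,515.80 = $234.20.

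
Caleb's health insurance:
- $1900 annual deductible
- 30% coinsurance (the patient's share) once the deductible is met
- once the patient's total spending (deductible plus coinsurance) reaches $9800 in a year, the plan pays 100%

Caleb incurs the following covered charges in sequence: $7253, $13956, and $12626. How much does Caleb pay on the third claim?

$2107.30

Bill 1, $7253: $1900 to deductible, leaving $5353; patient's 30% is $1605.90. Patient owes $3505.90 (running OOP $3505.90).
Bill 2, $13956: 30% coinsurance on $13956 = $4186.80. Patient pays $4186.80; OOP now $7692.70.
Bill 3, $12626: deductible already satisfied, so patient's share is 30% × $12626 = $3787.80. That would push OOP to $11480.50, over the $9800 cap, so patient pays $9800 − $7692.70 = $2107.30.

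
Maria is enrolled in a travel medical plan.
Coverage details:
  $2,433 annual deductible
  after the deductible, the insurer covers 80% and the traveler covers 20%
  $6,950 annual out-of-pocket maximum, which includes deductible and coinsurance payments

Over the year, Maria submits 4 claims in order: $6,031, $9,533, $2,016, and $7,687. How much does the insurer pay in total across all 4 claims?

Claim 1 — $6,031: deductible takes $2,433, $3,598 remains; 20% of $3,598 = $719.60. Traveler owes $3,152.60 (running OOP $3,152.60). Plan pays $6,031 − $3,152.60 = $2,878.40.
Claim 2 — $9,533: deductible met; 20% of $9,533 = $1,906.60. Traveler pays $1,906.60; OOP now $5,059.20. Insurer: $9,533 − $1,906.60 = $7,626.40.
Claim 3 — $2,016: 20% coinsurance on $2,016 = $403.20. Traveler owes $403.20 (running OOP $5,462.40). Plan pays $2,016 − $403.20 = $1,612.80.
Claim 4 — $7,687: deductible met; 20% of $7,687 = $1,537.40. Adding that to $5,462.40 gives $6,999.80, past the $6,950 cap; traveler pays only $6,950 − $5,462.40 = $1,487.60. Plan pays $7,687 − $1,487.60 = $6,199.40.
Insurer total: $2,878.40 + $7,626.40 + $1,612.80 + $6,199.40 = $18,317.

$18,317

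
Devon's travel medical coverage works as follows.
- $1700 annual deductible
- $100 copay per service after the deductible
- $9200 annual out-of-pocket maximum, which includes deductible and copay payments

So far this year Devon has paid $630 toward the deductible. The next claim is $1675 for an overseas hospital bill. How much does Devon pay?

$1170

Remaining deductible: $1700 − $630 = $1070.
That leaves $1675 − $1070 = $605 for the copay.
Copay on this service: $100.
Traveler responsibility before any cap: $1070 + $100 = $1170.
Total out-of-pocket so far would be $630 + $1170 = $1800, below the $9200 cap — no reduction.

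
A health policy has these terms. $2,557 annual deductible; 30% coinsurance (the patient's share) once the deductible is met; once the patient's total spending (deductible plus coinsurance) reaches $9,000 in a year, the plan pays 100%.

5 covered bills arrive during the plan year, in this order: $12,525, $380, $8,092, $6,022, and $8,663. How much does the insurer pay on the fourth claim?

Claim 1 — $12,525: $2,557 to deductible, leaving $9,968; coinsurance $9,968 × 30% = $2,990.40. Patient owes $5,547.40 (running OOP $5,547.40). Plan pays $12,525 − $5,547.40 = $6,977.60.
Claim 2 — $380: deductible already satisfied, so patient's share is 30% × $380 = $114. Patient owes $114 (running OOP $5,661.40). Insurer: $380 − $114 = $266.
Claim 3 — $8,092: 30% coinsurance on $8,092 = $2,427.60. Patient owes $2,427.60 (running OOP $8,089). Plan pays $8,092 − $2,427.60 = $5,664.40.
Claim 4 — $6,022: deductible met; 30% of $6,022 = $1,806.60. Adding that to $8,089 gives $9,895.60, past the $9,000 cap; patient pays only $9,000 − $8,089 = $911. Insurer: $6,022 − $911 = $5,111.

$5,111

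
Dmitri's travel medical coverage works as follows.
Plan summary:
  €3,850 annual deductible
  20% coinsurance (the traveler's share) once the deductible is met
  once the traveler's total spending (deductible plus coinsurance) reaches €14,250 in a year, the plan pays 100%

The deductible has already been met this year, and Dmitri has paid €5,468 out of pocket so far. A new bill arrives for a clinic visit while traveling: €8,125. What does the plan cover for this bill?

The deductible is already satisfied, so the full bill goes to coinsurance.
Traveler's 20% share of €8,125 is €1,625.
Cumulative spending €5,468 + €1,625 = €7,093 stays under the €14,250 maximum.
Insurer pays the balance: €8,125 − €1,625 = €6,500.

€6,500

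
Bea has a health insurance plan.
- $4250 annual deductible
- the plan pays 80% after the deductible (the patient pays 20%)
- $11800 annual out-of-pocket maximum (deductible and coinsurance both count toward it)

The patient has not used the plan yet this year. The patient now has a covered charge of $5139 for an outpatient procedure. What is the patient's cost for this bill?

$4427.80

The full $4250 deductible is still open; $4250 of this bill applies to it.
That leaves $5139 − $4250 = $889 for coinsurance.
Patient's 20% share of $889 is $177.80.
So the patient owes $4250 + $177.80 = $4427.80 before any cap.
Year-to-date out-of-pocket becomes $0 + $4427.80 = $4427.80, still under the $11800 maximum, so no cap applies.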